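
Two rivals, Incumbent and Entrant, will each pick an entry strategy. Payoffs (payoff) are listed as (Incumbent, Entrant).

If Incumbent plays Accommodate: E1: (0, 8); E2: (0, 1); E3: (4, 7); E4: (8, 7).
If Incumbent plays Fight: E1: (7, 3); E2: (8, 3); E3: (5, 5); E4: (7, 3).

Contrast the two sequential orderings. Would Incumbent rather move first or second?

second

If Incumbent leads: Entrant's best replies are Accommodate→E1, Fight→E3; Incumbent's induced payoffs 0, 5; outcome (Fight, E3), payoffs (5, 5).
If Entrant leads: Incumbent's best replies are E1→Fight, E2→Fight, E3→Fight, E4→Accommodate; Entrant's induced payoffs 3, 3, 5, 7; outcome (Accommodate, E4), payoffs (8, 7).
Incumbent gets 5 moving first and 8 moving second, so Incumbent prefers to move second.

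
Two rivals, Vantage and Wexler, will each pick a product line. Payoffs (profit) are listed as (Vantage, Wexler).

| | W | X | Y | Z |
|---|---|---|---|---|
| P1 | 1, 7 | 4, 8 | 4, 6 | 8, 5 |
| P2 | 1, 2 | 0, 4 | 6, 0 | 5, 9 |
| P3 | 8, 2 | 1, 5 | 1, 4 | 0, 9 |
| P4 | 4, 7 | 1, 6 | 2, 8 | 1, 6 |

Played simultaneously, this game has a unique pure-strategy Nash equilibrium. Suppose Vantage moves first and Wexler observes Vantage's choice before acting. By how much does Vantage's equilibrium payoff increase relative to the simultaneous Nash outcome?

Solve by backward induction (Vantage leads).
- P1 → Wexler plays X (best of 7, 8, 6, 5); Vantage gets 4.
- P2 → Wexler plays Z (best of 2, 4, 0, 9); Vantage gets 5.
- P3 → Wexler plays Z (best of 2, 5, 4, 9); Vantage gets 0.
- P4 → Wexler plays Y (best of 7, 6, 8, 6); Vantage gets 2.
Maximizing over 4, 5, 0, 2, Vantage chooses P2. Subgame-perfect outcome: (P2, Z) with payoffs (5, 9).
Now find the simultaneous Nash equilibrium.
Vantage's best replies: W→P3; X→P1; Y→P2; Z→P1.
Wexler's best replies: P1→X; P2→Z; P3→Z; P4→Y.
The unique mutual best reply is (P1, X), giving (4, 8).
Vantage's commitment gain: 5 − 4 = 1.

1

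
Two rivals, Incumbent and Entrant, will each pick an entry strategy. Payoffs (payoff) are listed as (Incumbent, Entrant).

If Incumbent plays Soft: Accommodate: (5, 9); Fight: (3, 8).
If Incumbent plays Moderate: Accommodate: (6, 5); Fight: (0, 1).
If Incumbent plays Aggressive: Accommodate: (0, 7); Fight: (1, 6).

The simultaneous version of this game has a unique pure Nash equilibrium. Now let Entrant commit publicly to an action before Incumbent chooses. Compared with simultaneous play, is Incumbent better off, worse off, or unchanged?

worse off

Backward induction with Entrant moving first.
- Accommodate → Incumbent plays Moderate (best of 5, 6, 0); Entrant gets 5.
- Fight → Incumbent plays Soft (best of 3, 0, 1); Entrant gets 8.
Among 5, 8, the best is 8 at Fight. Subgame-perfect outcome: (Soft, Fight) with payoffs (3, 8).
Now find the simultaneous Nash equilibrium.
Incumbent's best replies: Accommodate→Moderate; Fight→Soft.
Entrant's best replies: Soft→Accommodate; Moderate→Accommodate; Aggressive→Accommodate.
The unique mutual best reply is (Moderate, Accommodate), giving (6, 5).
Incumbent earns 3 sequentially versus 6 at the Nash outcome: worse off.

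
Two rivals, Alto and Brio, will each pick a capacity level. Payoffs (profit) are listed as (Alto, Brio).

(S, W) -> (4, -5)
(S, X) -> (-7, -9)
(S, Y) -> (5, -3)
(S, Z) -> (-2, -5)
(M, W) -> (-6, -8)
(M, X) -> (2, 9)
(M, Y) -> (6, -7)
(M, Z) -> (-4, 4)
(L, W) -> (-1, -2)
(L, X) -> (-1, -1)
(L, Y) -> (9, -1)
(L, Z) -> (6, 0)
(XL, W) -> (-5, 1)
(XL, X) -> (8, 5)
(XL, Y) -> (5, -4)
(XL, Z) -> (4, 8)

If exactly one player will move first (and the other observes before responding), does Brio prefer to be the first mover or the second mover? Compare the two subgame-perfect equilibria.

first

If Alto leads: Brio's best replies are S→Y, M→X, L→Z, XL→Z; Alto's induced payoffs 5, 2, 6, 4; outcome (L, Z), payoffs (6, 0).
If Brio leads: Alto's best replies are W→S, X→XL, Y→L, Z→L; Brio's induced payoffs -5, 5, -1, 0; outcome (XL, X), payoffs (8, 5).
Brio gets 5 moving first and 0 moving second, so Brio prefers to move first.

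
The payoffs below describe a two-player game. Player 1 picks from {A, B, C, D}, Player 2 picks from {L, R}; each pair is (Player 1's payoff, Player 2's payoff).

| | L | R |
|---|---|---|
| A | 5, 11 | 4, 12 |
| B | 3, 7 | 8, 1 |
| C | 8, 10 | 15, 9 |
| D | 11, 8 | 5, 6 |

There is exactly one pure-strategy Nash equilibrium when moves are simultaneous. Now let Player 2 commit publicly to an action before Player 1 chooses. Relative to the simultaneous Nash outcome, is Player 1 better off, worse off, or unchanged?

better off

Backward induction with Player 2 moving first.
- L → Player 1 plays D (best of 5, 3, 8, 11); Player 2 gets 8.
- R → Player 1 plays C (best of 4, 8, 15, 5); Player 2 gets 9.
Maximizing over 8, 9, Player 2 chooses R. Subgame-perfect outcome: (C, R) with payoffs (15, 9).
For the simultaneous game, intersect best replies.
Player 1's best replies: L→D; R→C.
Player 2's best replies: A→R; B→L; C→L; D→L.
Only (D, L) has each player best-responding; Nash payoffs (11, 8).
Player 1 earns 15 sequentially versus 11 at the Nash outcome: better off.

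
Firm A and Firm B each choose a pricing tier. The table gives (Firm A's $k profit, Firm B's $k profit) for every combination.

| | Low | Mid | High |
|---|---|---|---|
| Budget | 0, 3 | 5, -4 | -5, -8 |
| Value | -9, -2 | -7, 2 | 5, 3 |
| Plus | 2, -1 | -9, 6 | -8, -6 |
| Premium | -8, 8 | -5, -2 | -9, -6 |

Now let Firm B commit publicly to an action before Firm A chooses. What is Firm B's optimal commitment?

High

Work backward from Firm A's decision.
- Low: Firm A compares 0, -9, 2, -8 and picks Plus; Firm B would get -1.
- Mid: Firm A compares 5, -7, -9, -5 and picks Budget; Firm B would get -4.
- High: Firm A compares -5, 5, -8, -9 and picks Value; Firm B would get 3.
Firm B's induced payoffs are -1, -4, 3, so Firm B commits to High. Subgame-perfect outcome: (Value, High) with payoffs (5, 3).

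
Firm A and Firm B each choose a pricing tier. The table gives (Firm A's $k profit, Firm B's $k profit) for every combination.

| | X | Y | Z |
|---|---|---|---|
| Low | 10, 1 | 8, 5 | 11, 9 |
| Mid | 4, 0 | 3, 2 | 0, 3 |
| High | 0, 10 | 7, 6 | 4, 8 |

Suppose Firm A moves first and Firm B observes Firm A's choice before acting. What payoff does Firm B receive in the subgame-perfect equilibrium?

Firm B best-responds to each possible Firm A move:
- Low: BR = Z, leader payoff 11.
- Mid: BR = Z, leader payoff 0.
- High: BR = X, leader payoff 0.
Maximizing over 11, 0, 0, Firm A chooses Low. Subgame-perfect outcome: (Low, Z) with payoffs (11, 9).

9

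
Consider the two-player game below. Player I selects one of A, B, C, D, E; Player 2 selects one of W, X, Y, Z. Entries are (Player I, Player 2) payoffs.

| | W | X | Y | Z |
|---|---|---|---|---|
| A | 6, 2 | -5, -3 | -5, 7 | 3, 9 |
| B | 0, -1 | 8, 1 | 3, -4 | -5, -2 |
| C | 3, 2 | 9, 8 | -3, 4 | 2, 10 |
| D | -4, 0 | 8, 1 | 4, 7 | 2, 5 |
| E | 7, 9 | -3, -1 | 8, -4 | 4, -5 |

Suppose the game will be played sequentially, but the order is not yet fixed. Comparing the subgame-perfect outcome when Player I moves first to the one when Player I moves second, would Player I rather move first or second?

If Player I leads: Player 2's best replies are A→Z, B→X, C→Z, D→Y, E→W; Player I's induced payoffs 3, 8, 2, 4, 7; outcome (B, X), payoffs (8, 1).
If Player 2 leads: Player I's best replies are W→E, X→C, Y→E, Z→E; Player 2's induced payoffs 9, 8, -4, -5; outcome (E, W), payoffs (7, 9).
Player I gets 8 moving first and 7 moving second, so Player I prefers to move first.

first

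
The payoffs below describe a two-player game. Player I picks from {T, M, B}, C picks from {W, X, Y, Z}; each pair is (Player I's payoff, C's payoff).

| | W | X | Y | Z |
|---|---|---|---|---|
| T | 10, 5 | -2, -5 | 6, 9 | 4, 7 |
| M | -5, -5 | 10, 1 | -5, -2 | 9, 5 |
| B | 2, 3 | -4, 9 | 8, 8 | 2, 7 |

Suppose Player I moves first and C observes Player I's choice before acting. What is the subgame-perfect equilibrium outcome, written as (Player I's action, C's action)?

(M, Z)

Work backward from C's decision.
- T: BR = Y, leader payoff 6.
- M: BR = Z, leader payoff 9.
- B: BR = X, leader payoff -4.
Player I's induced payoffs are 6, 9, -4, so Player I commits to M. Subgame-perfect outcome: (M, Z) with payoffs (9, 5).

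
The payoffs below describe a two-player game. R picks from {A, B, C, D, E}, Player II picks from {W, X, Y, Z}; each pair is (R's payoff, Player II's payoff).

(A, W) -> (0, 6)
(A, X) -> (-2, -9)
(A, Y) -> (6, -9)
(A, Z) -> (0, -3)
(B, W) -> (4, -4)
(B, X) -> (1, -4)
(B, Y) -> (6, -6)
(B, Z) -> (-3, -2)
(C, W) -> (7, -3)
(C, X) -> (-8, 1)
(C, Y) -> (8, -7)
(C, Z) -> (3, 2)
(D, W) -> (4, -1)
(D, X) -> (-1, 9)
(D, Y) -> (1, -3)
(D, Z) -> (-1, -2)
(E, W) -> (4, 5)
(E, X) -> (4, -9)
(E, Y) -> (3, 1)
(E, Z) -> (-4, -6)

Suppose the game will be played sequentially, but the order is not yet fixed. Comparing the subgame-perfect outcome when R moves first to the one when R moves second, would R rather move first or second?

first

If R leads: Player II's best replies are A→W, B→Z, C→Z, D→X, E→W; R's induced payoffs 0, -3, 3, -1, 4; outcome (E, W), payoffs (4, 5).
If Player II leads: R's best replies are W→C, X→E, Y→C, Z→C; Player II's induced payoffs -3, -9, -7, 2; outcome (C, Z), payoffs (3, 2).
R gets 4 moving first and 3 moving second, so R prefers to move first.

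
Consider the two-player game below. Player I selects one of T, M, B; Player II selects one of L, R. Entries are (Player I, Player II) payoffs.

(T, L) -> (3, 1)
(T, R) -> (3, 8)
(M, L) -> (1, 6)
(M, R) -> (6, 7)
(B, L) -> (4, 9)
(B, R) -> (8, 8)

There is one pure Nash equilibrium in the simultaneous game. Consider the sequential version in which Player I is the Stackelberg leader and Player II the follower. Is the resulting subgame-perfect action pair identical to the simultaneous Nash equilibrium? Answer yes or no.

no

Player II best-responds to each possible Player I move:
- T: BR = R, leader payoff 3.
- M: BR = R, leader payoff 6.
- B: BR = L, leader payoff 4.
Player I's induced payoffs are 3, 6, 4, so Player I commits to M. Subgame-perfect outcome: (M, R) with payoffs (6, 7).
Now find the simultaneous Nash equilibrium.
Player I's best replies: L→B; R→B.
Player II's best replies: T→R; M→R; B→L.
Only (B, L) has each player best-responding; Nash payoffs (4, 9).
Sequential outcome (M, R) differs from the Nash profile (B, L).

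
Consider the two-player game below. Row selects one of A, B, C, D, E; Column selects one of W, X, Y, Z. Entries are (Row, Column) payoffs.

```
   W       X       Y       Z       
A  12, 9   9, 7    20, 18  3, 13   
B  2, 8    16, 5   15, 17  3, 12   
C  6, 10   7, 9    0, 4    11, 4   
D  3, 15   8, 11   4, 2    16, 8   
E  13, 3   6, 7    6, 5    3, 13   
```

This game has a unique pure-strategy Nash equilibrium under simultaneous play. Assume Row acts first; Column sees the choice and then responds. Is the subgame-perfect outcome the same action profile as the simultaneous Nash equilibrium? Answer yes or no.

yes

Solve by backward induction (Row leads).
- A: BR = Y, leader payoff 20.
- B: BR = Y, leader payoff 15.
- C: BR = W, leader payoff 6.
- D: BR = W, leader payoff 3.
- E: BR = Z, leader payoff 3.
Maximizing over 20, 15, 6, 3, 3, Row chooses A. Subgame-perfect outcome: (A, Y) with payoffs (20, 18).
Under simultaneous play:
Row's best replies: W→E; X→B; Y→A; Z→D.
Column's best replies: A→Y; B→Y; C→W; D→W; E→Z.
The unique mutual best reply is (A, Y), giving (20, 18).
Sequential outcome (A, Y) coincides with the Nash profile (A, Y).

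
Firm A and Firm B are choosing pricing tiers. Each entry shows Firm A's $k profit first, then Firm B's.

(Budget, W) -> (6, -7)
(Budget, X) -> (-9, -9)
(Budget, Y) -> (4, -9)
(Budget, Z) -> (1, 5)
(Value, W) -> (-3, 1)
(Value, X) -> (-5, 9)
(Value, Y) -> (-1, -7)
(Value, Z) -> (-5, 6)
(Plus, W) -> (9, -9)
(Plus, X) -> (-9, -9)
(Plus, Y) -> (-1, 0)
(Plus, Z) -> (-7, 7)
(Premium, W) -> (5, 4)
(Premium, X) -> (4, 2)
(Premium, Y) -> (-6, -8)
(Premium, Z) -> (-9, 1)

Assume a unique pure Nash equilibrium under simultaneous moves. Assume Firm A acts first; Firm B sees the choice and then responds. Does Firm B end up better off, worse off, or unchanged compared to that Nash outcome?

worse off

Firm B best-responds to each possible Firm A move:
- Budget: Firm B compares -7, -9, -9, 5 and picks Z; Firm A would get 1.
- Value: Firm B compares 1, 9, -7, 6 and picks X; Firm A would get -5.
- Plus: Firm B compares -9, -9, 0, 7 and picks Z; Firm A would get -7.
- Premium: Firm B compares 4, 2, -8, 1 and picks W; Firm A would get 5.
Among 1, -5, -7, 5, the best is 5 at Premium. Subgame-perfect outcome: (Premium, W) with payoffs (5, 4).
For the simultaneous game, intersect best replies.
Firm A's best replies: W→Plus; X→Premium; Y→Budget; Z→Budget.
Firm B's best replies: Budget→Z; Value→X; Plus→Z; Premium→W.
Only (Budget, Z) has each player best-responding; Nash payoffs (1, 5).
Firm B earns 4 sequentially versus 5 at the Nash outcome: worse off.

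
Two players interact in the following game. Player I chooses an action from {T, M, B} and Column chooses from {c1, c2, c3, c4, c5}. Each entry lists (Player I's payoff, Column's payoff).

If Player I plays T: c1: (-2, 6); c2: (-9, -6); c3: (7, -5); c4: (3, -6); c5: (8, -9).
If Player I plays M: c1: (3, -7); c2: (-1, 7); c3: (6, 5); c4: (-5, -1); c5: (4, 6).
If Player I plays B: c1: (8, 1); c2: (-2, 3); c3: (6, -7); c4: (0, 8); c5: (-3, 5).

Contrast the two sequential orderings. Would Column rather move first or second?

second

If Player I leads: Column's best replies are T→c1, M→c2, B→c4; Player I's induced payoffs -2, -1, 0; outcome (B, c4), payoffs (0, 8).
If Column leads: Player I's best replies are c1→B, c2→M, c3→T, c4→T, c5→T; Column's induced payoffs 1, 7, -5, -6, -9; outcome (M, c2), payoffs (-1, 7).
Column gets 7 moving first and 8 moving second, so Column prefers to move second.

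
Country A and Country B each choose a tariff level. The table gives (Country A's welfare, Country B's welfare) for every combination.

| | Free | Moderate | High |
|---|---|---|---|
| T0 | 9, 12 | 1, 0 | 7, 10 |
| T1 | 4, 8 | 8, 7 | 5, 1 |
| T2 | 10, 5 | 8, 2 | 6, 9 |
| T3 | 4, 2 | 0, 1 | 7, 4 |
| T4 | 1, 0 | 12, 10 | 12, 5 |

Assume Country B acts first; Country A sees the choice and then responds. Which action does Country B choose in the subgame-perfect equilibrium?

Backward induction with Country B moving first.
- Free: BR = T2, leader payoff 5.
- Moderate: BR = T4, leader payoff 10.
- High: BR = T4, leader payoff 5.
Among 5, 10, 5, the best is 10 at Moderate. Subgame-perfect outcome: (T4, Moderate) with payoffs (12, 10).

Moderate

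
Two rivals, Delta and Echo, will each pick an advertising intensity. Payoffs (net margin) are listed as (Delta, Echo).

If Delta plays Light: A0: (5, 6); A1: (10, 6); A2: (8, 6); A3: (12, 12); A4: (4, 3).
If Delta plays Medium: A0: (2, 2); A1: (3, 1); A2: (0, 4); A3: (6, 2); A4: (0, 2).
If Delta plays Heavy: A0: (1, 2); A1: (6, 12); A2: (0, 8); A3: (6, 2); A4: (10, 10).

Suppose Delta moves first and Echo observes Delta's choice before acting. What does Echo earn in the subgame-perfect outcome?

Backward induction with Delta moving first.
- Light → Echo plays A3 (best of 6, 6, 6, 12, 3); Delta gets 12.
- Medium → Echo plays A2 (best of 2, 1, 4, 2, 2); Delta gets 0.
- Heavy → Echo plays A1 (best of 2, 12, 8, 2, 10); Delta gets 6.
Maximizing over 12, 0, 6, Delta chooses Light. Subgame-perfect outcome: (Light, A3) with payoffs (12, 12).

12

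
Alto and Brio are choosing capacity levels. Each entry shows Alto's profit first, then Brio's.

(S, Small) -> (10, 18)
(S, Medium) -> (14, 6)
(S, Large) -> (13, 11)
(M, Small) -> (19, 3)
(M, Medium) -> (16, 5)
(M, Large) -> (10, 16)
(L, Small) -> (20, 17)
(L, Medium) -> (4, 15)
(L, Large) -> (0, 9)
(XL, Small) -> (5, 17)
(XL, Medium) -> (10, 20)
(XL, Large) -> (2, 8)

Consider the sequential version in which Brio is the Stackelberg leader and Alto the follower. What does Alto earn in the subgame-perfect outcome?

20

Backward induction with Brio moving first.
- Small → Alto plays L (best of 10, 19, 20, 5); Brio gets 17.
- Medium → Alto plays M (best of 14, 16, 4, 10); Brio gets 5.
- Large → Alto plays S (best of 13, 10, 0, 2); Brio gets 11.
Among 17, 5, 11, the best is 17 at Small. Subgame-perfect outcome: (L, Small) with payoffs (20, 17).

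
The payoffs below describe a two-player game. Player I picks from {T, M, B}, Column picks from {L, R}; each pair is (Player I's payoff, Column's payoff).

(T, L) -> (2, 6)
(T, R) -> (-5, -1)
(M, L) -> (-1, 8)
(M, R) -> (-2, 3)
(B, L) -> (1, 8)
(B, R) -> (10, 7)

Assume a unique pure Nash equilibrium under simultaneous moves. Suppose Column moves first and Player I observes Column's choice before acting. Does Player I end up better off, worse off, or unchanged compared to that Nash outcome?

Solve by backward induction (Column leads).
- L → Player I plays T (best of 2, -1, 1); Column gets 6.
- R → Player I plays B (best of -5, -2, 10); Column gets 7.
Column's induced payoffs are 6, 7, so Column commits to R. Subgame-perfect outcome: (B, R) with payoffs (10, 7).
Under simultaneous play:
Player I's best replies: L→T; R→B.
Column's best replies: T→L; M→L; B→L.
The unique mutual best reply is (T, L), giving (2, 6).
Player I earns 10 sequentially versus 2 at the Nash outcome: better off.

better off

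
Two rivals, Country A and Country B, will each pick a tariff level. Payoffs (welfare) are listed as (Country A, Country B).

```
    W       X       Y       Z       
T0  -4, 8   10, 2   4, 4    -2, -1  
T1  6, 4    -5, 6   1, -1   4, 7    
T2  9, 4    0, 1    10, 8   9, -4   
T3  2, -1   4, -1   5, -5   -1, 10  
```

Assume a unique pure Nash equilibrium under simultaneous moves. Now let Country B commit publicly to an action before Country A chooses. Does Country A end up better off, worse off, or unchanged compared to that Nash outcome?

unchanged

Country A best-responds to each possible Country B move:
- W: Country A compares -4, 6, 9, 2 and picks T2; Country B would get 4.
- X: Country A compares 10, -5, 0, 4 and picks T0; Country B would get 2.
- Y: Country A compares 4, 1, 10, 5 and picks T2; Country B would get 8.
- Z: Country A compares -2, 4, 9, -1 and picks T2; Country B would get -4.
Maximizing over 4, 2, 8, -4, Country B chooses Y. Subgame-perfect outcome: (T2, Y) with payoffs (10, 8).
Under simultaneous play:
Country A's best replies: W→T2; X→T0; Y→T2; Z→T2.
Country B's best replies: T0→W; T1→Z; T2→Y; T3→Z.
The unique mutual best reply is (T2, Y), giving (10, 8).
Country A earns 10 sequentially versus 10 at the Nash outcome: unchanged.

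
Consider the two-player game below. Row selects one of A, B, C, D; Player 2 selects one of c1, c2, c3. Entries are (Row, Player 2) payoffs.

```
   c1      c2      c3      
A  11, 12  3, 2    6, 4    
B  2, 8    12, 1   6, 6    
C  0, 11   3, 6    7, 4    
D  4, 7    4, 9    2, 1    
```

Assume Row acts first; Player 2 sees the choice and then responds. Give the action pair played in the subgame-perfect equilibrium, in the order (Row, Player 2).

Work backward from Player 2's decision.
- A: Player 2 compares 12, 2, 4 and picks c1; Row would get 11.
- B: Player 2 compares 8, 1, 6 and picks c1; Row would get 2.
- C: Player 2 compares 11, 6, 4 and picks c1; Row would get 0.
- D: Player 2 compares 7, 9, 1 and picks c2; Row would get 4.
Row's induced payoffs are 11, 2, 0, 4, so Row commits to A. Subgame-perfect outcome: (A, c1) with payoffs (11, 12).

(A, c1)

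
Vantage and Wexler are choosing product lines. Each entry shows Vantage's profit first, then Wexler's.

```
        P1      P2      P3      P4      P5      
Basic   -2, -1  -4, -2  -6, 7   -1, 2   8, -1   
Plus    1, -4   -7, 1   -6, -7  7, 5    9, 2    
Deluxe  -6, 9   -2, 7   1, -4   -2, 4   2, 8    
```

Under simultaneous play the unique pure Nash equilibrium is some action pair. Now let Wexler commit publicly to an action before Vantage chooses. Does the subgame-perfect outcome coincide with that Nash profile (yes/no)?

Solve by backward induction (Wexler leads).
- P1: Vantage compares -2, 1, -6 and picks Plus; Wexler would get -4.
- P2: Vantage compares -4, -7, -2 and picks Deluxe; Wexler would get 7.
- P3: Vantage compares -6, -6, 1 and picks Deluxe; Wexler would get -4.
- P4: Vantage compares -1, 7, -2 and picks Plus; Wexler would get 5.
- P5: Vantage compares 8, 9, 2 and picks Plus; Wexler would get 2.
Among -4, 7, -4, 5, 2, the best is 7 at P2. Subgame-perfect outcome: (Deluxe, P2) with payoffs (-2, 7).
Now find the simultaneous Nash equilibrium.
Vantage's best replies: P1→Plus; P2→Deluxe; P3→Deluxe; P4→Plus; P5→Plus.
Wexler's best replies: Basic→P3; Plus→P4; Deluxe→P1.
Only (Plus, P4) has each player best-responding; Nash payoffs (7, 5).
Sequential outcome (Deluxe, P2) differs from the Nash profile (Plus, P4).

no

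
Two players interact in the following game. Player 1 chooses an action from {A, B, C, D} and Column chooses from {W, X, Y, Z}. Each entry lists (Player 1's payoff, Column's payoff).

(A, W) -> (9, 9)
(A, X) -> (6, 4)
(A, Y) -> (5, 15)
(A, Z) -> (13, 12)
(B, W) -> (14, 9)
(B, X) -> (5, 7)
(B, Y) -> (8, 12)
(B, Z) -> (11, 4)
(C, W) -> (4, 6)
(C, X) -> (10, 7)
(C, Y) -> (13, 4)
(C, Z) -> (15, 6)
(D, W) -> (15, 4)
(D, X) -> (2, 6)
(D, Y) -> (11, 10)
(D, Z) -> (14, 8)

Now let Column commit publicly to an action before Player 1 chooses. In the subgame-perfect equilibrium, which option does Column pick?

X

Solve by backward induction (Column leads).
- W: Player 1 compares 9, 14, 4, 15 and picks D; Column would get 4.
- X: Player 1 compares 6, 5, 10, 2 and picks C; Column would get 7.
- Y: Player 1 compares 5, 8, 13, 11 and picks C; Column would get 4.
- Z: Player 1 compares 13, 11, 15, 14 and picks C; Column would get 6.
Maximizing over 4, 7, 4, 6, Column chooses X. Subgame-perfect outcome: (C, X) with payoffs (10, 7).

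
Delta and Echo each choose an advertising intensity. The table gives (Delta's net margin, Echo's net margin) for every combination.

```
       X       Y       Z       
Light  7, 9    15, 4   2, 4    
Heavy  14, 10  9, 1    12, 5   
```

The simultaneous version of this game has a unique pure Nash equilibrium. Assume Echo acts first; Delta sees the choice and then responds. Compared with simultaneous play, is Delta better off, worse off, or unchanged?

unchanged

Backward induction with Echo moving first.
- X: Delta compares 7, 14 and picks Heavy; Echo would get 10.
- Y: Delta compares 15, 9 and picks Light; Echo would get 4.
- Z: Delta compares 2, 12 and picks Heavy; Echo would get 5.
Echo's induced payoffs are 10, 4, 5, so Echo commits to X. Subgame-perfect outcome: (Heavy, X) with payoffs (14, 10).
For the simultaneous game, intersect best replies.
Delta's best replies: X→Heavy; Y→Light; Z→Heavy.
Echo's best replies: Light→X; Heavy→X.
Only (Heavy, X) has each player best-responding; Nash payoffs (14, 10).
Delta earns 14 sequentially versus 14 at the Nash outcome: unchanged.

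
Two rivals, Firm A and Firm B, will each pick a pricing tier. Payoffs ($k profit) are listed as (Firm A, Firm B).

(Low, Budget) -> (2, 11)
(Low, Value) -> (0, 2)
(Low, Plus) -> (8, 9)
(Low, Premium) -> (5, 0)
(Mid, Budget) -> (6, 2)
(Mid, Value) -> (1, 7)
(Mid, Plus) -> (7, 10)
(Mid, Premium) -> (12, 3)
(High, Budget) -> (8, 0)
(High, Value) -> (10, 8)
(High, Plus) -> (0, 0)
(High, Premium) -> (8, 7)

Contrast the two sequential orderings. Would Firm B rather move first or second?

first

If Firm A leads: Firm B's best replies are Low→Budget, Mid→Plus, High→Value; Firm A's induced payoffs 2, 7, 10; outcome (High, Value), payoffs (10, 8).
If Firm B leads: Firm A's best replies are Budget→High, Value→High, Plus→Low, Premium→Mid; Firm B's induced payoffs 0, 8, 9, 3; outcome (Low, Plus), payoffs (8, 9).
Firm B gets 9 moving first and 8 moving second, so Firm B prefers to move first.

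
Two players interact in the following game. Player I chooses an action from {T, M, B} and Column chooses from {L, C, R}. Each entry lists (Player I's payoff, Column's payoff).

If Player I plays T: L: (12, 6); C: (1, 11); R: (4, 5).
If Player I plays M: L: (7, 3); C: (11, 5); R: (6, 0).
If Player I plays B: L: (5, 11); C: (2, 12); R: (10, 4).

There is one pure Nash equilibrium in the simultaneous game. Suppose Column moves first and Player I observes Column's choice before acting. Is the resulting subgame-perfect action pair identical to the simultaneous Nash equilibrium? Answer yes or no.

no

Player I best-responds to each possible Column move:
- L → Player I plays T (best of 12, 7, 5); Column gets 6.
- C → Player I plays M (best of 1, 11, 2); Column gets 5.
- R → Player I plays B (best of 4, 6, 10); Column gets 4.
Among 6, 5, 4, the best is 6 at L. Subgame-perfect outcome: (T, L) with payoffs (12, 6).
Now find the simultaneous Nash equilibrium.
Player I's best replies: L→T; C→M; R→B.
Column's best replies: T→C; M→C; B→C.
Only (M, C) has each player best-responding; Nash payoffs (11, 5).
Sequential outcome (T, L) differs from the Nash profile (M, C).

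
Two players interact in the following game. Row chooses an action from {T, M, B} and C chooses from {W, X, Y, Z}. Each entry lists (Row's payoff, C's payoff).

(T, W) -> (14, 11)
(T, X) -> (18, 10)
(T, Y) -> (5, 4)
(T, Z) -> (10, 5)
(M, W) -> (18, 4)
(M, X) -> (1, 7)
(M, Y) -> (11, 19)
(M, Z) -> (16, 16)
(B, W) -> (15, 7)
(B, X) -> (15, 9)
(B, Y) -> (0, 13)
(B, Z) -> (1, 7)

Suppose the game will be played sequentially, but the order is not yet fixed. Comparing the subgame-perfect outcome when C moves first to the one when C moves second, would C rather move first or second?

If Row leads: C's best replies are T→W, M→Y, B→Y; Row's induced payoffs 14, 11, 0; outcome (T, W), payoffs (14, 11).
If C leads: Row's best replies are W→M, X→T, Y→M, Z→M; C's induced payoffs 4, 10, 19, 16; outcome (M, Y), payoffs (11, 19).
C gets 19 moving first and 11 moving second, so C prefers to move first.

first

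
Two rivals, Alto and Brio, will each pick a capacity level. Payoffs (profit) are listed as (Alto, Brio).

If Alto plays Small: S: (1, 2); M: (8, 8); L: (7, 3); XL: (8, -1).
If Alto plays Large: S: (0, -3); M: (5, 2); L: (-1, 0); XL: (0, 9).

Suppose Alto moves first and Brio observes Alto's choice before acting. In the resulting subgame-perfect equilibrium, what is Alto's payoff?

Backward induction with Alto moving first.
- Small → Brio plays M (best of 2, 8, 3, -1); Alto gets 8.
- Large → Brio plays XL (best of -3, 2, 0, 9); Alto gets 0.
Maximizing over 8, 0, Alto chooses Small. Subgame-perfect outcome: (Small, M) with payoffs (8, 8).

8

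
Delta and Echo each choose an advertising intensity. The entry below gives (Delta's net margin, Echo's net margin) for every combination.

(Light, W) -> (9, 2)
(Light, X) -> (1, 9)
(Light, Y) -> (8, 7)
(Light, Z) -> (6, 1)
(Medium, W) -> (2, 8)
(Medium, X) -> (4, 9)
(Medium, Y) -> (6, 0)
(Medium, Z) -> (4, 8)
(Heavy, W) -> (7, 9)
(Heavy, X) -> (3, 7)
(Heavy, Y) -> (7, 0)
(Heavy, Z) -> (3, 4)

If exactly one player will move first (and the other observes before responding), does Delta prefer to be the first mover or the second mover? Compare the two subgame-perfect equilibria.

If Delta leads: Echo's best replies are Light→X, Medium→X, Heavy→W; Delta's induced payoffs 1, 4, 7; outcome (Heavy, W), payoffs (7, 9).
If Echo leads: Delta's best replies are W→Light, X→Medium, Y→Light, Z→Light; Echo's induced payoffs 2, 9, 7, 1; outcome (Medium, X), payoffs (4, 9).
Delta gets 7 moving first and 4 moving second, so Delta prefers to move first.

first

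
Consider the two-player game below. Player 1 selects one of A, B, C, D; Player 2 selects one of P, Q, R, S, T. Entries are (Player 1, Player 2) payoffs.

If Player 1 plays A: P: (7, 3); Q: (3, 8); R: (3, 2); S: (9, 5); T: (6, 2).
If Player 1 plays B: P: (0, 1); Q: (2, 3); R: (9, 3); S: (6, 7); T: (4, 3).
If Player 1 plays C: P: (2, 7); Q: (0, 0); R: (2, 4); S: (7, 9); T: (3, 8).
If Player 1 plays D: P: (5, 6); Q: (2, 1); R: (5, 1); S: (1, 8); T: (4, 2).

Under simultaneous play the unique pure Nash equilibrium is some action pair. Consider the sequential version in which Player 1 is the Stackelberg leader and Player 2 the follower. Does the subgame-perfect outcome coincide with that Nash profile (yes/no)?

Work backward from Player 2's decision.
- A: Player 2 compares 3, 8, 2, 5, 2 and picks Q; Player 1 would get 3.
- B: Player 2 compares 1, 3, 3, 7, 3 and picks S; Player 1 would get 6.
- C: Player 2 compares 7, 0, 4, 9, 8 and picks S; Player 1 would get 7.
- D: Player 2 compares 6, 1, 1, 8, 2 and picks S; Player 1 would get 1.
Player 1's induced payoffs are 3, 6, 7, 1, so Player 1 commits to C. Subgame-perfect outcome: (C, S) with payoffs (7, 9).
Under simultaneous play:
Player 1's best replies: P→A; Q→A; R→B; S→A; T→A.
Player 2's best replies: A→Q; B→S; C→S; D→S.
The unique mutual best reply is (A, Q), giving (3, 8).
Sequential outcome (C, S) differs from the Nash profile (A, Q).

no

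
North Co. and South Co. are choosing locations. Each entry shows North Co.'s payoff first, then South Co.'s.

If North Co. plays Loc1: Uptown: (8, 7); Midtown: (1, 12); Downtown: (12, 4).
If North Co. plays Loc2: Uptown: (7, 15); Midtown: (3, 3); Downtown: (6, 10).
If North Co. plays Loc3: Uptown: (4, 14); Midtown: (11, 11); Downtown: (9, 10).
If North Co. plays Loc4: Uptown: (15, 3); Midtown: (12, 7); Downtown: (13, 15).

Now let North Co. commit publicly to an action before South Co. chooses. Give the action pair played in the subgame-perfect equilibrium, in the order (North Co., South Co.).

(Loc4, Downtown)

South Co. best-responds to each possible North Co. move:
- Loc1 → South Co. plays Midtown (best of 7, 12, 4); North Co. gets 1.
- Loc2 → South Co. plays Uptown (best of 15, 3, 10); North Co. gets 7.
- Loc3 → South Co. plays Uptown (best of 14, 11, 10); North Co. gets 4.
- Loc4 → South Co. plays Downtown (best of 3, 7, 15); North Co. gets 13.
Maximizing over 1, 7, 4, 13, North Co. chooses Loc4. Subgame-perfect outcome: (Loc4, Downtown) with payoffs (13, 15).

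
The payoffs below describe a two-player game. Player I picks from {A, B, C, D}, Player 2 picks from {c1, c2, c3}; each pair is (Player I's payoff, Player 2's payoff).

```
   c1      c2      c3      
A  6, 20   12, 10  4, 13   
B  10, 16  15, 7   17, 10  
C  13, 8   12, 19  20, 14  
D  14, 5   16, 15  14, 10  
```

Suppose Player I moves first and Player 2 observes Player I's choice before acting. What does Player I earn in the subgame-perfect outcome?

16

Backward induction with Player I moving first.
- A: Player 2 compares 20, 10, 13 and picks c1; Player I would get 6.
- B: Player 2 compares 16, 7, 10 and picks c1; Player I would get 10.
- C: Player 2 compares 8, 19, 14 and picks c2; Player I would get 12.
- D: Player 2 compares 5, 15, 10 and picks c2; Player I would get 16.
Among 6, 10, 12, 16, the best is 16 at D. Subgame-perfect outcome: (D, c2) with payoffs (16, 15).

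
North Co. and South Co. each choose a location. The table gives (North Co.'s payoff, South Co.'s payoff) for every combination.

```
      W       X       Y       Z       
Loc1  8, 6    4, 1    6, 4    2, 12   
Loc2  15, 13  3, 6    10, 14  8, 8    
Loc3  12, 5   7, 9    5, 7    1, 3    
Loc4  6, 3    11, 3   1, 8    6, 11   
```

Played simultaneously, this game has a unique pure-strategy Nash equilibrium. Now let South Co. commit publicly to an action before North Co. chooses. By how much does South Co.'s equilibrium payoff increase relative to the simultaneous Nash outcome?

0

Solve by backward induction (South Co. leads).
- W: North Co. compares 8, 15, 12, 6 and picks Loc2; South Co. would get 13.
- X: North Co. compares 4, 3, 7, 11 and picks Loc4; South Co. would get 3.
- Y: North Co. compares 6, 10, 5, 1 and picks Loc2; South Co. would get 14.
- Z: North Co. compares 2, 8, 1, 6 and picks Loc2; South Co. would get 8.
South Co.'s induced payoffs are 13, 3, 14, 8, so South Co. commits to Y. Subgame-perfect outcome: (Loc2, Y) with payoffs (10, 14).
For the simultaneous game, intersect best replies.
North Co.'s best replies: W→Loc2; X→Loc4; Y→Loc2; Z→Loc2.
South Co.'s best replies: Loc1→Z; Loc2→Y; Loc3→X; Loc4→Z.
The unique mutual best reply is (Loc2, Y), giving (10, 14).
South Co.'s commitment gain: 14 − 14 = 0.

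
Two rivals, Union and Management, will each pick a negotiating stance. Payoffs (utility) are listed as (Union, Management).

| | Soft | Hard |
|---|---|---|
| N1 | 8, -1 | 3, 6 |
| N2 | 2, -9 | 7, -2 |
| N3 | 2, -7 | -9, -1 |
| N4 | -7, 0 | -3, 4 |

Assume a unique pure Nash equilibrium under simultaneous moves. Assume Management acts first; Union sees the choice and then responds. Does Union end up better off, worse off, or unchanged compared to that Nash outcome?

Solve by backward induction (Management leads).
- Soft: Union compares 8, 2, 2, -7 and picks N1; Management would get -1.
- Hard: Union compares 3, 7, -9, -3 and picks N2; Management would get -2.
Maximizing over -1, -2, Management chooses Soft. Subgame-perfect outcome: (N1, Soft) with payoffs (8, -1).
For the simultaneous game, intersect best replies.
Union's best replies: Soft→N1; Hard→N2.
Management's best replies: N1→Hard; N2→Hard; N3→Hard; N4→Hard.
The unique mutual best reply is (N2, Hard), giving (7, -2).
Union earns 8 sequentially versus 7 at the Nash outcome: better off.

better off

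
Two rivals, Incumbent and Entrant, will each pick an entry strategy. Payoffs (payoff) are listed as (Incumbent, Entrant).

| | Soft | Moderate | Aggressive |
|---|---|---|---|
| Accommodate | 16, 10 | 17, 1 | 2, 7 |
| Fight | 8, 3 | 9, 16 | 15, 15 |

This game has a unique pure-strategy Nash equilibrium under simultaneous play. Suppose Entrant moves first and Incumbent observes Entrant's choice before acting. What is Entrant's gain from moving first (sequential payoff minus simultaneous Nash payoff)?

5

Backward induction with Entrant moving first.
- Soft: BR = Accommodate, leader payoff 10.
- Moderate: BR = Accommodate, leader payoff 1.
- Aggressive: BR = Fight, leader payoff 15.
Among 10, 1, 15, the best is 15 at Aggressive. Subgame-perfect outcome: (Fight, Aggressive) with payoffs (15, 15).
Under simultaneous play:
Incumbent's best replies: Soft→Accommodate; Moderate→Accommodate; Aggressive→Fight.
Entrant's best replies: Accommodate→Soft; Fight→Moderate.
The unique mutual best reply is (Accommodate, Soft), giving (16, 10).
Entrant's commitment gain: 15 − 10 = 5.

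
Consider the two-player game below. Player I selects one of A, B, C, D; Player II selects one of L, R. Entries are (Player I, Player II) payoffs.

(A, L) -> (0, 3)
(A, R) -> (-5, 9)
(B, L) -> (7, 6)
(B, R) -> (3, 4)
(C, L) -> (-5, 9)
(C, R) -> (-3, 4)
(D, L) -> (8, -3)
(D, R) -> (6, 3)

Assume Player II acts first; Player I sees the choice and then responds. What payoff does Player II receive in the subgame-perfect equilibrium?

Player I best-responds to each possible Player II move:
- L: BR = D, leader payoff -3.
- R: BR = D, leader payoff 3.
Player II's induced payoffs are -3, 3, so Player II commits to R. Subgame-perfect outcome: (D, R) with payoffs (6, 3).

3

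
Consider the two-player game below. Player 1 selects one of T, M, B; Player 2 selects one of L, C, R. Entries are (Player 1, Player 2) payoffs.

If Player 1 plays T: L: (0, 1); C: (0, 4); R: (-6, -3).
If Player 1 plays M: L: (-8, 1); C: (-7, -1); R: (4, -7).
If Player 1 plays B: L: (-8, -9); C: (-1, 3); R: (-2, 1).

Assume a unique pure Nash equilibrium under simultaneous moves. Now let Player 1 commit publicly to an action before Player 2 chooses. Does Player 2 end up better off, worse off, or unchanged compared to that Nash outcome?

unchanged

Backward induction with Player 1 moving first.
- T: BR = C, leader payoff 0.
- M: BR = L, leader payoff -8.
- B: BR = C, leader payoff -1.
Among 0, -8, -1, the best is 0 at T. Subgame-perfect outcome: (T, C) with payoffs (0, 4).
Now find the simultaneous Nash equilibrium.
Player 1's best replies: L→T; C→T; R→M.
Player 2's best replies: T→C; M→L; B→C.
Only (T, C) has each player best-responding; Nash payoffs (0, 4).
Player 2 earns 4 sequentially versus 4 at the Nash outcome: unchanged.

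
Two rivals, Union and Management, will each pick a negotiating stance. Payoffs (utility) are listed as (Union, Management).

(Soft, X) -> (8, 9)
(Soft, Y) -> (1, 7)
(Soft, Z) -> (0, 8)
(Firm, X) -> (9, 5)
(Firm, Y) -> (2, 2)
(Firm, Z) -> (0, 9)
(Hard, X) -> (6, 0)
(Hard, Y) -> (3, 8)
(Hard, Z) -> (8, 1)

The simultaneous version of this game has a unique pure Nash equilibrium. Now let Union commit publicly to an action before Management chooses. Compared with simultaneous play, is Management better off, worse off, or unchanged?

better off

Backward induction with Union moving first.
- Soft → Management plays X (best of 9, 7, 8); Union gets 8.
- Firm → Management plays Z (best of 5, 2, 9); Union gets 0.
- Hard → Management plays Y (best of 0, 8, 1); Union gets 3.
Maximizing over 8, 0, 3, Union chooses Soft. Subgame-perfect outcome: (Soft, X) with payoffs (8, 9).
For the simultaneous game, intersect best replies.
Union's best replies: X→Firm; Y→Hard; Z→Hard.
Management's best replies: Soft→X; Firm→Z; Hard→Y.
The unique mutual best reply is (Hard, Y), giving (3, 8).
Management earns 9 sequentially versus 8 at the Nash outcome: better off.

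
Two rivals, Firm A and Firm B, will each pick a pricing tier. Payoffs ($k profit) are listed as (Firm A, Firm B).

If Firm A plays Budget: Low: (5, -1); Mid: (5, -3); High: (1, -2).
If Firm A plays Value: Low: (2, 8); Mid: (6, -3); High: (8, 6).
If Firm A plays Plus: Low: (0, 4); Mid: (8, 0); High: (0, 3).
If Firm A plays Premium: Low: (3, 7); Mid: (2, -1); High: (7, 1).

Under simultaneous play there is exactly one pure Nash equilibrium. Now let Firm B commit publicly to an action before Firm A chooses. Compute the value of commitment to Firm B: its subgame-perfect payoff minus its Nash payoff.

7

Backward induction with Firm B moving first.
- Low: Firm A compares 5, 2, 0, 3 and picks Budget; Firm B would get -1.
- Mid: Firm A compares 5, 6, 8, 2 and picks Plus; Firm B would get 0.
- High: Firm A compares 1, 8, 0, 7 and picks Value; Firm B would get 6.
Among -1, 0, 6, the best is 6 at High. Subgame-perfect outcome: (Value, High) with payoffs (8, 6).
Under simultaneous play:
Firm A's best replies: Low→Budget; Mid→Plus; High→Value.
Firm B's best replies: Budget→Low; Value→Low; Plus→Low; Premium→Low.
Only (Budget, Low) has each player best-responding; Nash payoffs (5, -1).
Firm B's commitment gain: 6 − -1 = 7.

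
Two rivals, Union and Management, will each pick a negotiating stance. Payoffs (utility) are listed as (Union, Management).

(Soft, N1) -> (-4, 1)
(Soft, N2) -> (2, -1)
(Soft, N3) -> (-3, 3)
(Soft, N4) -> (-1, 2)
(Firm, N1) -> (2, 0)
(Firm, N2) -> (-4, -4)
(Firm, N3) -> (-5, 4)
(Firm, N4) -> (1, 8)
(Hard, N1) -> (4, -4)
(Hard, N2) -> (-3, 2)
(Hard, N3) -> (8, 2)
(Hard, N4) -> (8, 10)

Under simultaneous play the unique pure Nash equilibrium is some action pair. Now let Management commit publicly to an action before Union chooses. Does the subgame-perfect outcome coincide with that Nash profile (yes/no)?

Backward induction with Management moving first.
- N1: BR = Hard, leader payoff -4.
- N2: BR = Soft, leader payoff -1.
- N3: BR = Hard, leader payoff 2.
- N4: BR = Hard, leader payoff 10.
Maximizing over -4, -1, 2, 10, Management chooses N4. Subgame-perfect outcome: (Hard, N4) with payoffs (8, 10).
For the simultaneous game, intersect best replies.
Union's best replies: N1→Hard; N2→Soft; N3→Hard; N4→Hard.
Management's best replies: Soft→N3; Firm→N4; Hard→N4.
The unique mutual best reply is (Hard, N4), giving (8, 10).
Sequential outcome (Hard, N4) coincides with the Nash profile (Hard, N4).

yes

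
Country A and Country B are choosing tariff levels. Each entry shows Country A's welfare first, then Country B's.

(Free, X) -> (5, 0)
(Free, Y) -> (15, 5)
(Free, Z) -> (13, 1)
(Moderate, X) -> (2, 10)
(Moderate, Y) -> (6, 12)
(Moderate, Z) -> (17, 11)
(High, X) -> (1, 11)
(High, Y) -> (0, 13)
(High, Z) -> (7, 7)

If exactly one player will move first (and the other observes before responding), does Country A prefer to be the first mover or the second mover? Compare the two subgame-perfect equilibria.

second

If Country A leads: Country B's best replies are Free→Y, Moderate→Y, High→Y; Country A's induced payoffs 15, 6, 0; outcome (Free, Y), payoffs (15, 5).
If Country B leads: Country A's best replies are X→Free, Y→Free, Z→Moderate; Country B's induced payoffs 0, 5, 11; outcome (Moderate, Z), payoffs (17, 11).
Country A gets 15 moving first and 17 moving second, so Country A prefers to move second.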